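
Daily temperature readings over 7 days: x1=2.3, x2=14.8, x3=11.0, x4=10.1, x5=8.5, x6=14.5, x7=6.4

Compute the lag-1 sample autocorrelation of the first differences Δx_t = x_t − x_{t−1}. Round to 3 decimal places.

-0.371

First differences Δx: 12.5, -3.8, -0.9, -1.6, 6.0, -8.1
Mean of differences = 0.6833
Numerator Σ(Δx_t−Δx̄)(Δx_{t+1}−Δx̄) = -101.1019
Denominator Σ(Δx_t−Δx̄)² = 272.8683
r_1(Δx) = -101.1019 / 272.8683 = -0.371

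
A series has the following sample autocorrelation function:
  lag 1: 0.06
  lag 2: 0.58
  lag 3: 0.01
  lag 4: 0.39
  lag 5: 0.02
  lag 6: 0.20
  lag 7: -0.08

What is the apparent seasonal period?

The largest autocorrelation is r_2 = 0.58, with weaker echoes at lags 4 (0.39) and 6 (0.20); the remaining lags stay at or below 0.06.
The dominant spike at lag 2 indicates a seasonal period of 2.

2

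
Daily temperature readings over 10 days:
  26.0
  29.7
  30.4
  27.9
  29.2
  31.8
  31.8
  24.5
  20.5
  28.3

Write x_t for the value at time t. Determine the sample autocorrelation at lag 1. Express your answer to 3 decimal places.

Mean x̄ = (26.0 + 29.7 + 30.4 + 27.9 + 29.2 + 31.8 + 31.8 + 24.5 + 20.5 + 28.3)/10 = 28.0100
Numerator Σ_{t=1}^{9}(x_t−x̄)(x_{t+1}−x̄) = 30.0019
Denominator Σ(x_t−x̄)² = 111.5690
r_1 = 30.0019 / 111.5690 = 0.269

0.269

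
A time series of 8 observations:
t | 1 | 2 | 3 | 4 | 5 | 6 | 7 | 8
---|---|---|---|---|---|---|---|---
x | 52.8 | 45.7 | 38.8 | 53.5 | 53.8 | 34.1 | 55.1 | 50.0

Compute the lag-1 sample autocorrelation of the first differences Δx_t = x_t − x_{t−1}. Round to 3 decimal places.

First differences Δx: -7.1, -6.9, 14.7, 0.3, -19.7, 21.0, -5.1
Mean of differences = -0.4000
Numerator Σ(Δx_t−Δx̄)(Δx_{t+1}−Δx̄) = -571.1400
Denominator Σ(Δx_t−Δx̄)² = 1168.1800
r_1(Δx) = -571.1400 / 1168.1800 = -0.489

-0.489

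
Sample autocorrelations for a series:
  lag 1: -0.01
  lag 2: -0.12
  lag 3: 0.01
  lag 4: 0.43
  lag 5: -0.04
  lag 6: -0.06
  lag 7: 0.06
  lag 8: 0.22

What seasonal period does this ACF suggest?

4

The largest autocorrelation is r_4 = 0.43, with a weaker echo at lag 8 (0.22); the remaining lags stay at or below 0.06.
The dominant spike at lag 4 indicates a seasonal period of 4.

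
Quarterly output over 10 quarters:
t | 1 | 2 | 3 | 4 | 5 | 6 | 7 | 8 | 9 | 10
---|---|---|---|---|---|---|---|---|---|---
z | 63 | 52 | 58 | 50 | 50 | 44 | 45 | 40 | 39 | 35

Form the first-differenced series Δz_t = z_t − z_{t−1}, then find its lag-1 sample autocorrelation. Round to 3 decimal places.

First differences Δz: -11, 6, -8, 0, -6, 1, -5, -1, -4
Mean of differences = -3.1111
Numerator Σ(Δz_t−Δz̄)(Δz_{t+1}−Δz̄) = -166.1235
Denominator Σ(Δz_t−Δz̄)² = 212.8889
r_1(Δz) = -166.1235 / 212.8889 = -0.780

-0.780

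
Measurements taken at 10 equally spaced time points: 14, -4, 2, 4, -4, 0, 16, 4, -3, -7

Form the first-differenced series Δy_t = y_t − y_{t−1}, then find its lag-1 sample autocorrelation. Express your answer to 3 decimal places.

-0.190

First differences Δy: -18, 6, 2, -8, 4, 16, -12, -7, -4
Mean of differences = -2.3333
Numerator Σ(Δy_t−Δȳ)(Δy_{t+1}−Δȳ) = -163.1111
Denominator Σ(Δy_t−Δȳ)² = 860.0000
r_1(Δy) = -163.1111 / 860.0000 = -0.190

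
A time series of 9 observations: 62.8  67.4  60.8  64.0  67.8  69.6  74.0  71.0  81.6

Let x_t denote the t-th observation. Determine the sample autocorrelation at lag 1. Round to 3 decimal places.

0.328

Mean x̄ = (62.8 + 67.4 + 60.8 + 64.0 + 67.8 + 69.6 + 74.0 + 71.0 + 81.6)/9 = 68.7778
Numerator Σ_{t=1}^{8}(x_t−x̄)(x_{t+1}−x̄) = 105.6040
Denominator Σ(x_t−x̄)² = 322.3556
r_1 = 105.6040 / 322.3556 = 0.328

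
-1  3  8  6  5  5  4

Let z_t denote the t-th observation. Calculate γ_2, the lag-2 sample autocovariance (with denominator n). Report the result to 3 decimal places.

-2.595

Mean z̄ = (-1 + 3 + 8 + 6 + 5 + 5 + 4)/7 = 4.2857
Σ_{t=1}^{5}(z_t−z̄)(z_{t+2}−z̄) = -18.1633
γ_2 = -18.1633 / 7 = -2.595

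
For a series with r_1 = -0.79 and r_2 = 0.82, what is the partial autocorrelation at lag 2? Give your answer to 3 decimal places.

0.521

φ_{22} = (r_2 − r_1²) / (1 − r_1²)
r_1² = (-0.79)² = 0.6241
Numerator = 0.82 − 0.6241 = 0.1959; denominator = 1 − 0.6241 = 0.3759
φ_{22} = 0.1959 / 0.3759 = 0.521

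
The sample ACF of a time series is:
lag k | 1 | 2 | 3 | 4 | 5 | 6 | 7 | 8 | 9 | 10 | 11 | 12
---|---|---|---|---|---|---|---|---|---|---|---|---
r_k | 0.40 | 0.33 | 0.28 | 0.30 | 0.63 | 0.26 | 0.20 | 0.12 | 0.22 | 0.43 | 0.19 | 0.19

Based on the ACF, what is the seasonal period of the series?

The largest autocorrelation is r_5 = 0.63, with a weaker echo at lag 10 (0.43); the remaining lags stay at or below 0.40. The elevated value at lag 1 (0.40), dropping to 0.33 at lag 2, reflects decaying short-term dependence rather than seasonality.
The dominant spike at lag 5 indicates a seasonal period of 5.

5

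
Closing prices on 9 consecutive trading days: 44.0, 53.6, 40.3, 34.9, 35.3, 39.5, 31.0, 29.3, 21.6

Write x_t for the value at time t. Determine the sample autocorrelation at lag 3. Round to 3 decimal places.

-0.071

Mean x̄ = (44.0 + 53.6 + 40.3 + 34.9 + 35.3 + 39.5 + 31.0 + 29.3 + 21.6)/9 = 36.6111
Numerator Σ_{t=1}^{6}(x_t−x̄)(x_{t+3}−x̄) = -48.4393
Denominator Σ(x_t−x̄)² = 680.0889
r_3 = -48.4393 / 680.0889 = -0.071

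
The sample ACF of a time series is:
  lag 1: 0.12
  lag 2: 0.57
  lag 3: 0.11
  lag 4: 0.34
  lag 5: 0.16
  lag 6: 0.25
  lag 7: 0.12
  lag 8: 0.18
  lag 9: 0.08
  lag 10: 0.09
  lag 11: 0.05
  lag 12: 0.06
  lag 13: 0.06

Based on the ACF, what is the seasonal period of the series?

2

The largest autocorrelation is r_2 = 0.57, with weaker echoes at lags 4 (0.34), 6 (0.25) and 8 (0.18); the remaining lags stay at or below 0.16.
The dominant spike at lag 2 indicates a seasonal period of 2.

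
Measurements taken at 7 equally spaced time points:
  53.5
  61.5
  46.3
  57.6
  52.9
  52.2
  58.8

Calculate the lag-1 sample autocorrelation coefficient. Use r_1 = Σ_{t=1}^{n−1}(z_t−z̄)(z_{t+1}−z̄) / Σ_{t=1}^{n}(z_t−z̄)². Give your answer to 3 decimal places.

Mean z̄ = (53.5 + 61.5 + 46.3 + 57.6 + 52.9 + 52.2 + 58.8)/7 = 54.6857
Deviations from mean: -1.1857, 6.8143, -8.3857, 2.9143, -1.7857, -2.4857, 4.1143
Σ(z_t−z̄)(z_{t+1}−z̄) = (-8.0798) + (-57.1427) + (-24.4384) + (-5.2041) + (4.4388) + (-10.2269) = -100.6531
Denominator Σ(z_t−z̄)² = 152.9486
r_1 = -100.6531 / 152.9486 = -0.658

-0.658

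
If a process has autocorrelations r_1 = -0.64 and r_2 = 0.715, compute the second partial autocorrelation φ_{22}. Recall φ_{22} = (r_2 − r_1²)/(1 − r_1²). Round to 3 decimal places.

0.517

φ_{22} = (r_2 − r_1²) / (1 − r_1²)
r_1² = (-0.64)² = 0.4096
Numerator = 0.715 − 0.4096 = 0.3054; denominator = 1 − 0.4096 = 0.5904
φ_{22} = 0.3054 / 0.5904 = 0.517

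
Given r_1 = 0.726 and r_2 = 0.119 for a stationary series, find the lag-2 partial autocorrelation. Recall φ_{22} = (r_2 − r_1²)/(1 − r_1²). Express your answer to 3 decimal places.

φ_{22} = (r_2 − r_1²) / (1 − r_1²)
r_1² = (0.726)² = 0.527076
Numerator = 0.119 − 0.5271 = -0.4081; denominator = 1 − 0.5271 = 0.4729
φ_{22} = -0.4081 / 0.4729 = -0.863

-0.863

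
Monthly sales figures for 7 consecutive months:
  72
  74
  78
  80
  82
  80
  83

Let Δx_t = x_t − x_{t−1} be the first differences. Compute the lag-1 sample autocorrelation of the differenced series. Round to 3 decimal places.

First differences Δx: 2, 4, 2, 2, -2, 3
Mean of differences = 1.8333
Numerator Σ(Δx_t−Δx̄)(Δx_{t+1}−Δx̄) = -4.3611
Denominator Σ(Δx_t−Δx̄)² = 20.8333
r_1(Δx) = -4.3611 / 20.8333 = -0.209

-0.209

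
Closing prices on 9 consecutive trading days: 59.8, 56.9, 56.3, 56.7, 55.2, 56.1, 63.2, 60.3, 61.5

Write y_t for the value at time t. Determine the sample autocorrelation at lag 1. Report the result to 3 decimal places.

0.341

Mean ȳ = (59.8 + 56.9 + 56.3 + 56.7 + 55.2 + 56.1 + 63.2 + 60.3 + 61.5)/9 = 58.4444
Numerator Σ_{t=1}^{8}(y_t−ȳ)(y_{t+1}−ȳ) = 21.5702
Denominator Σ(y_t−ȳ)² = 63.2822
r_1 = 21.5702 / 63.2822 = 0.341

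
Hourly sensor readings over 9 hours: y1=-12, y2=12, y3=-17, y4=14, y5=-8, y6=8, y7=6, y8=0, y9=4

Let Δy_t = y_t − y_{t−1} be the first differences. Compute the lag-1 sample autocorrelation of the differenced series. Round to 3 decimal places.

First differences Δy: 24, -29, 31, -22, 16, -2, -6, 4
Mean of differences = 2.0000
Numerator Σ(Δy_t−Δȳ)(Δy_{t+1}−Δȳ) = -2653.0000
Denominator Σ(Δy_t−Δȳ)² = 3142.0000
r_1(Δy) = -2653.0000 / 3142.0000 = -0.844

-0.844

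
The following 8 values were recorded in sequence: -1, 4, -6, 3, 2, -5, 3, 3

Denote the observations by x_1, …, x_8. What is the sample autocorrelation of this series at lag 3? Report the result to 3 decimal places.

Mean x̄ = (-1 + 4 − 6 + 3 + 2 − 5 + 3 + 3)/8 = 0.3750
Deviations from mean: -1.3750, 3.6250, -6.3750, 2.6250, 1.6250, -5.3750, 2.6250, 2.6250
Numerator Σ_{t=1}^{5}(x_t−x̄)(x_{t+3}−x̄) = 47.7031
Denominator Σ(x_t−x̄)² = 107.8750
r_3 = 47.7031 / 107.8750 = 0.442

0.442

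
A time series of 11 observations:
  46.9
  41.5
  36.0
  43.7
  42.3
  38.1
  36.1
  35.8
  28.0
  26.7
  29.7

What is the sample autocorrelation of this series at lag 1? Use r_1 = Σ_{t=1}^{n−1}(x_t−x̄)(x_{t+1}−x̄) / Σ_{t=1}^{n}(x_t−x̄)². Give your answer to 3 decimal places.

Mean x̄ = (46.9 + 41.5 + 36.0 + 43.7 + 42.3 + 38.1 + 36.1 + 35.8 + 28.0 + 26.7 + 29.7)/11 = 36.8000
Numerator Σ_{t=1}^{10}(x_t−x̄)(x_{t+1}−x̄) = 252.4700
Denominator Σ(x_t−x̄)² = 435.6400
r_1 = 252.4700 / 435.6400 = 0.580

0.580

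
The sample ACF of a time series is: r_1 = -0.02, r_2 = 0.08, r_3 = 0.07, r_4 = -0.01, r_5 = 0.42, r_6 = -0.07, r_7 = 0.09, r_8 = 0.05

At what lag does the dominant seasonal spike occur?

The largest autocorrelation is r_5 = 0.42; the remaining lags stay at or below 0.09.
The dominant spike at lag 5 indicates a seasonal period of 5.

5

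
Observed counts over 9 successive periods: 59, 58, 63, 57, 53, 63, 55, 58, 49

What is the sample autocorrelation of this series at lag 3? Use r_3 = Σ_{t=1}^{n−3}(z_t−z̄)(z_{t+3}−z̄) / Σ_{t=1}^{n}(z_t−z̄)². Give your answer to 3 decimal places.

-0.127

Mean z̄ = (59 + 58 + 63 + 57 + 53 + 63 + 55 + 58 + 49)/9 = 57.2222
Numerator Σ_{t=1}^{6}(z_t−z̄)(z_{t+3}−z̄) = -20.5926
Denominator Σ(z_t−z̄)² = 161.5556
r_3 = -20.5926 / 161.5556 = -0.127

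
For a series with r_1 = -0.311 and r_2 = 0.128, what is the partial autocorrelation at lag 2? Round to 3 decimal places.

0.035

φ_{22} = (r_2 − r_1²) / (1 − r_1²)
r_1² = (-0.311)² = 0.096721
Numerator = 0.128 − 0.0967 = 0.0313; denominator = 1 − 0.0967 = 0.9033
φ_{22} = 0.0313 / 0.9033 = 0.035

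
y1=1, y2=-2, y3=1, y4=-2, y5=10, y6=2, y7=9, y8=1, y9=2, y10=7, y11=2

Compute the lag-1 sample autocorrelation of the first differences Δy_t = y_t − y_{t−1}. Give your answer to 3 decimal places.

First differences Δy: -3, 3, -3, 12, -8, 7, -8, 1, 5, -5
Mean of differences = 0.1000
Numerator Σ(Δy_t−Δȳ)(Δy_{t+1}−Δȳ) = -290.9100
Denominator Σ(Δy_t−Δȳ)² = 398.9000
r_1(Δy) = -290.9100 / 398.9000 = -0.729

-0.729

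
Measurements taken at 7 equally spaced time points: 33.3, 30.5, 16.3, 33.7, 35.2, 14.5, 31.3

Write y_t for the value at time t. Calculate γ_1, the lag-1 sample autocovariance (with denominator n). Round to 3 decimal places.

Mean ȳ = (33.3 + 30.5 + 16.3 + 33.7 + 35.2 + 14.5 + 31.3)/7 = 27.8286
Deviations: 5.4714, 2.6714, -11.5286, 5.8714, 7.3714, -13.3286, 3.4714
Σ_{t=1}^{6}(y_t−ȳ)(y_{t+1}−ȳ) = -185.1094
γ_1 = -185.1094 / 7 = -26.444

-26.444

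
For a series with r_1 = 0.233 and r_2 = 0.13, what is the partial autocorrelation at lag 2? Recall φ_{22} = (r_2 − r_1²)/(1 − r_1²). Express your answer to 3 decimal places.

φ_{22} = (r_2 − r_1²) / (1 − r_1²)
r_1² = (0.233)² = 0.054289
Numerator = 0.13 − 0.0543 = 0.0757; denominator = 1 − 0.0543 = 0.9457
φ_{22} = 0.0757 / 0.9457 = 0.080

0.080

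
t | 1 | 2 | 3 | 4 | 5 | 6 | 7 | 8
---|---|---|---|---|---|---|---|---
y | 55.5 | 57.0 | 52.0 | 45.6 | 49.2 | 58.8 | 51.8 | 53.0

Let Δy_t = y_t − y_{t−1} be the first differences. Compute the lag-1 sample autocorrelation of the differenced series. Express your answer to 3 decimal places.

First differences Δy: 1.5, -5.0, -6.4, 3.6, 9.6, -7.0, 1.2
Mean of differences = -0.3571
Numerator Σ(Δy_t−Δȳ)(Δy_{t+1}−Δȳ) = -41.5647
Denominator Σ(Δy_t−Δȳ)² = 222.8771
r_1(Δy) = -41.5647 / 222.8771 = -0.186

-0.186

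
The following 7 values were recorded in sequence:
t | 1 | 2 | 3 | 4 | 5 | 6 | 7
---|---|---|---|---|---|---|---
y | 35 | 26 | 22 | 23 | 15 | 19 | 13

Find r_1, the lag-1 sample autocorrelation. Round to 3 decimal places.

0.284

Mean ȳ = (35 + 26 + 22 + 23 + 15 + 19 + 13)/7 = 21.8571
Σ(y_t−ȳ)(y_{t+1}−ȳ) = (54.4490) + (0.5918) + (0.1633) + (-7.8367) + (19.5918) + (25.3061) = 92.2653
Denominator Σ(y_t−ȳ)² = 324.8571
r_1 = 92.2653 / 324.8571 = 0.284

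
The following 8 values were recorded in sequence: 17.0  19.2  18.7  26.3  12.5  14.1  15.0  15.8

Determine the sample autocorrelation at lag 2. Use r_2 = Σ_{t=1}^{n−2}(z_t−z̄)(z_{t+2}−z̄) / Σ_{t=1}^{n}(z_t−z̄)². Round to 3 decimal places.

Mean z̄ = (17.0 + 19.2 + 18.7 + 26.3 + 12.5 + 14.1 + 15.0 + 15.8)/8 = 17.3250
Deviations from mean: -0.3250, 1.8750, 1.3750, 8.9750, -4.8250, -3.2250, -2.3250, -1.5250
Σ(z_t−z̄)(z_{t+2}−z̄) = (-0.4469) + (16.8281) + (-6.6344) + (-28.9444) + (11.2181) + (4.9181) = -3.0613
Denominator Σ(z_t−z̄)² = 127.4750
r_2 = -3.0613 / 127.4750 = -0.024

-0.024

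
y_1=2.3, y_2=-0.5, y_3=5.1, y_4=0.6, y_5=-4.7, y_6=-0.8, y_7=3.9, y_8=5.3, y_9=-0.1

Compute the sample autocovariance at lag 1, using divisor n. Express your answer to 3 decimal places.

0.536

Mean ȳ = (2.3 − 0.5 + 5.1 + 0.6 − 4.7 − 0.8 + 3.9 + 5.3 − 0.1)/9 = 1.2333
Σ_{t=1}^{8}(y_t−ȳ)(y_{t+1}−ȳ) = 4.8222
γ_1 = 4.8222 / 9 = 0.536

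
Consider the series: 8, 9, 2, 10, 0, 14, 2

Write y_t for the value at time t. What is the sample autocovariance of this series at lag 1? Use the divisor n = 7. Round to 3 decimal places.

Mean ȳ = (8 + 9 + 2 + 10 + 0 + 14 + 2)/7 = 6.4286
Deviations: 1.5714, 2.5714, -4.4286, 3.5714, -6.4286, 7.5714, -4.4286
Σ_{t=1}^{6}(y_t−ȳ)(y_{t+1}−ȳ) = -128.3265
γ_1 = -128.3265 / 7 = -18.332

-18.332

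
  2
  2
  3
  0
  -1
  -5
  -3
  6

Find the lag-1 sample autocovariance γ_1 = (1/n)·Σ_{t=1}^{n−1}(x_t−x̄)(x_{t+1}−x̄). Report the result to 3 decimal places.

1.719

Mean x̄ = (2 + 2 + 3 + 0 − 1 − 5 − 3 + 6)/8 = 0.5000
Σ_{t=1}^{7}(x_t−x̄)(x_{t+1}−x̄) = 13.7500
γ_1 = 13.7500 / 8 = 1.719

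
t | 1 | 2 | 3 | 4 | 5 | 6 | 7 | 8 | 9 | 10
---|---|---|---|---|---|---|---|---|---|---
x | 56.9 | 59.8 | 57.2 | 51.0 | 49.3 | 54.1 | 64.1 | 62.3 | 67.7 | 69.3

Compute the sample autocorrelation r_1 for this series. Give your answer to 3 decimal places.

Mean x̄ = (56.9 + 59.8 + 57.2 + 51.0 + 49.3 + 54.1 + 64.1 + 62.3 + 67.7 + 69.3)/10 = 59.1700
Numerator Σ_{t=1}^{9}(x_t−x̄)(x_{t+1}−x̄) = 247.6461
Denominator Σ(x_t−x̄)² = 408.7810
r_1 = 247.6461 / 408.7810 = 0.606

0.606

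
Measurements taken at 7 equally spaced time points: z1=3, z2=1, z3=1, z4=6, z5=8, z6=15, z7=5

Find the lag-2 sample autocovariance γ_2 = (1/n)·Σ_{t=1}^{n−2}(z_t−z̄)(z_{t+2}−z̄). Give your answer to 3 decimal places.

Mean z̄ = (3 + 1 + 1 + 6 + 8 + 15 + 5)/7 = 5.5714
Deviations: -2.5714, -4.5714, -4.5714, 0.4286, 2.4286, 9.4286, -0.5714
Σ_{t=1}^{5}(z_t−z̄)(z_{t+2}−z̄) = 1.3469
γ_2 = 1.3469 / 7 = 0.192

0.192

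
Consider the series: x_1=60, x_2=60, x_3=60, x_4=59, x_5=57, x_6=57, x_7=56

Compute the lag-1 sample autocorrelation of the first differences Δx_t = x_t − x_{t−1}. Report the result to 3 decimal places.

-0.133

First differences Δx: 0, 0, -1, -2, 0, -1
Mean of differences = -0.6667
Numerator Σ(Δx_t−Δx̄)(Δx_{t+1}−Δx̄) = -0.4444
Denominator Σ(Δx_t−Δx̄)² = 3.3333
r_1(Δx) = -0.4444 / 3.3333 = -0.133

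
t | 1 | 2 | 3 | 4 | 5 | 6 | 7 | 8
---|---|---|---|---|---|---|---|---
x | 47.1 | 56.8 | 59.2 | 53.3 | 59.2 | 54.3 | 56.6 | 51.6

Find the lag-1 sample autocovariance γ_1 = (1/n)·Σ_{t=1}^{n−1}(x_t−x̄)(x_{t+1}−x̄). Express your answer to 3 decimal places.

-3.533

Mean x̄ = (47.1 + 56.8 + 59.2 + 53.3 + 59.2 + 54.3 + 56.6 + 51.6)/8 = 54.7625
Deviations: -7.6625, 2.0375, 4.4375, -1.4625, 4.4375, -0.4625, 1.8375, -3.1625
Σ_{t=1}^{7}(x_t−x̄)(x_{t+1}−x̄) = -28.2639
γ_1 = -28.2639 / 8 = -3.533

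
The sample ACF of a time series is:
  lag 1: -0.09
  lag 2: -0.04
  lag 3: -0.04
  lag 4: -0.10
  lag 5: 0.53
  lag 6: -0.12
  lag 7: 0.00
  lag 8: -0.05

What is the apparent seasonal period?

The largest autocorrelation is r_5 = 0.53; the remaining lags stay at or below 0.00.
The dominant spike at lag 5 indicates a seasonal period of 5.

5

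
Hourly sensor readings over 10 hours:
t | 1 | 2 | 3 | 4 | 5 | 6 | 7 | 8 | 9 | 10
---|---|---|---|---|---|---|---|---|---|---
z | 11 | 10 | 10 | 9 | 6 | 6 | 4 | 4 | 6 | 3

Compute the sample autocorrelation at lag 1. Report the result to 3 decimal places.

Mean z̄ = (11 + 10 + 10 + 9 + 6 + 6 + 4 + 4 + 6 + 3)/10 = 6.9000
Numerator Σ_{t=1}^{9}(z_t−z̄)(z_{t+1}−z̄) = 44.8900
Denominator Σ(z_t−z̄)² = 74.9000
r_1 = 44.8900 / 74.9000 = 0.599

0.599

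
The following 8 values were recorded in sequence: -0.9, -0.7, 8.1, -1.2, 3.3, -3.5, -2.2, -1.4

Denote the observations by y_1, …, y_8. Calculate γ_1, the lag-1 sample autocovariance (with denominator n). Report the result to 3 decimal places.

Mean ȳ = (-0.9 − 0.7 + 8.1 − 1.2 + 3.3 − 3.5 − 2.2 − 1.4)/8 = 0.1875
Deviations: -1.0875, -0.8875, 7.9125, -1.3875, 3.1125, -3.6875, -2.3875, -1.5875
Σ_{t=1}^{7}(y_t−ȳ)(y_{t+1}−ȳ) = -20.2377
γ_1 = -20.2377 / 8 = -2.530

-2.530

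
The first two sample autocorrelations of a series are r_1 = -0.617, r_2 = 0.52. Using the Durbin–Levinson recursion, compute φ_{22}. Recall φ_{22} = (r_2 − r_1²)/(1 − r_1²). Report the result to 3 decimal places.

0.225

φ_{22} = (r_2 − r_1²) / (1 − r_1²)
r_1² = (-0.617)² = 0.380689
Numerator = 0.52 − 0.3807 = 0.1393; denominator = 1 − 0.3807 = 0.6193
φ_{22} = 0.1393 / 0.6193 = 0.225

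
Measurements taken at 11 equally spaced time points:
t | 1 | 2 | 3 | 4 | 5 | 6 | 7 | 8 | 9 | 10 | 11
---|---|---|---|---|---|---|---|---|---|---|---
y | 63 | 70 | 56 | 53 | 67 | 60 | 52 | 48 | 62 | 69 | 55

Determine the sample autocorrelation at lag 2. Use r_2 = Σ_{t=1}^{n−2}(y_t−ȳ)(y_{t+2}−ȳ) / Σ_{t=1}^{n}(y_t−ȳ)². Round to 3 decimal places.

-0.576

Mean ȳ = (63 + 70 + 56 + 53 + 67 + 60 + 52 + 48 + 62 + 69 + 55)/11 = 59.5455
Numerator Σ_{t=1}^{9}(y_t−ȳ)(y_{t+2}−ȳ) = -310.4132
Denominator Σ(y_t−ȳ)² = 538.7273
r_2 = -310.4132 / 538.7273 = -0.576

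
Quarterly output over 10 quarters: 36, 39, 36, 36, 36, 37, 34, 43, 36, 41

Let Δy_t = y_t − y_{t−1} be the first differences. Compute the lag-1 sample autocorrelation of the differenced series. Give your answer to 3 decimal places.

First differences Δy: 3, -3, 0, 0, 1, -3, 9, -7, 5
Mean of differences = 0.5556
Numerator Σ(Δy_t−Δȳ)(Δy_{t+1}−Δȳ) = -135.6420
Denominator Σ(Δy_t−Δȳ)² = 180.2222
r_1(Δy) = -135.6420 / 180.2222 = -0.753

-0.753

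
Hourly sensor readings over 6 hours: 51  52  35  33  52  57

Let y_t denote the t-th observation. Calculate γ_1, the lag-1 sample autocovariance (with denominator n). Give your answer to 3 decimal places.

17.093

Mean ȳ = (51 + 52 + 35 + 33 + 52 + 57)/6 = 46.6667
Deviations: 4.3333, 5.3333, -11.6667, -13.6667, 5.3333, 10.3333
Σ_{t=1}^{5}(y_t−ȳ)(y_{t+1}−ȳ) = 102.5556
γ_1 = 102.5556 / 6 = 17.093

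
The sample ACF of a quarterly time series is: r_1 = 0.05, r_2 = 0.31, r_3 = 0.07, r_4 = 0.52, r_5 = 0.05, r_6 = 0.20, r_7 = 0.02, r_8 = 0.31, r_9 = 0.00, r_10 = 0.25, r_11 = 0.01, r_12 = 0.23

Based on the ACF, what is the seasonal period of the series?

4

The largest autocorrelation is r_4 = 0.52; the remaining lags stay at or below 0.31.
The dominant spike at lag 4 indicates a seasonal period of 4.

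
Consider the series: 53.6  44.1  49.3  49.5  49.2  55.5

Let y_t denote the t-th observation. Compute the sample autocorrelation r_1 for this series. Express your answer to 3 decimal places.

Mean ȳ = (53.6 + 44.1 + 49.3 + 49.5 + 49.2 + 55.5)/6 = 50.2000
Deviations from mean: 3.4000, -6.1000, -0.9000, -0.7000, -1.0000, 5.3000
Σ(y_t−ȳ)(y_{t+1}−ȳ) = (-20.7400) + (5.4900) + (0.6300) + (0.7000) + (-5.3000) = -19.2200
Denominator Σ(y_t−ȳ)² = 79.1600
r_1 = -19.2200 / 79.1600 = -0.243

-0.243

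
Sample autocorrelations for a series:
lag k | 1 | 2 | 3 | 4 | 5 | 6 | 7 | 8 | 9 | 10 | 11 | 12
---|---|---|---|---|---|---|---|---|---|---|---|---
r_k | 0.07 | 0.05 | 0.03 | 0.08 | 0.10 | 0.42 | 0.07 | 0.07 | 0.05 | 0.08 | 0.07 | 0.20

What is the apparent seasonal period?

6

The largest autocorrelation is r_6 = 0.42, with a weaker echo at lag 12 (0.20); the remaining lags stay at or below 0.10.
The dominant spike at lag 6 indicates a seasonal period of 6.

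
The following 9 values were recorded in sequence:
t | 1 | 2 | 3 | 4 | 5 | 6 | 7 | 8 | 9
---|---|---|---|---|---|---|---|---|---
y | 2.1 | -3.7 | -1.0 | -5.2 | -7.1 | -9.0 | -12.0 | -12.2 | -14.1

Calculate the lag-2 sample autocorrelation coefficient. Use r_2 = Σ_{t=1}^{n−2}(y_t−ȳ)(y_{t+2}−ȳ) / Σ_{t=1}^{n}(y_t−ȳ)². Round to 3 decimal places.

Mean ȳ = (2.1 − 3.7 − 1.0 − 5.2 − 7.1 − 9.0 − 12.0 − 12.2 − 14.1)/9 = -6.9111
Σ(y_t−ȳ)(y_{t+2}−ȳ) = (53.2657) + (5.4946) + (-1.1165) + (-3.5743) + (0.9612) + (11.0479) + (36.5835) = 102.6620
Denominator Σ(y_t−ȳ)² = 239.3289
r_2 = 102.6620 / 239.3289 = 0.429

0.429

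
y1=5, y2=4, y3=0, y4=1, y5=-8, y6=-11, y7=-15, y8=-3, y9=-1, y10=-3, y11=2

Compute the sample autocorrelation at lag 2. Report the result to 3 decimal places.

Mean ȳ = (5 + 4 + 0 + 1 − 8 − 11 − 15 − 3 − 1 − 3 + 2)/11 = -2.6364
Numerator Σ_{t=1}^{9}(y_t−ȳ)(y_{t+2}−ȳ) = 56.5537
Denominator Σ(y_t−ȳ)² = 398.5455
r_2 = 56.5537 / 398.5455 = 0.142

0.142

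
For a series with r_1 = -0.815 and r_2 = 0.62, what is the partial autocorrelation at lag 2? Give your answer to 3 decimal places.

-0.132

φ_{22} = (r_2 − r_1²) / (1 − r_1²)
r_1² = (-0.815)² = 0.664225
Numerator = 0.62 − 0.6642 = -0.0442; denominator = 1 − 0.6642 = 0.3358
φ_{22} = -0.0442 / 0.3358 = -0.132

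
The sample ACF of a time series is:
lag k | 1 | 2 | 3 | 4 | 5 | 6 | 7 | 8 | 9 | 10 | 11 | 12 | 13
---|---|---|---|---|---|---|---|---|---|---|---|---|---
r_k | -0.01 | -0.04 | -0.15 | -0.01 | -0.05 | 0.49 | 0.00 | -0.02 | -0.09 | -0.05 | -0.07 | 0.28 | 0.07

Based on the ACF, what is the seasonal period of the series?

The largest autocorrelation is r_6 = 0.49, with a weaker echo at lag 12 (0.28); the remaining lags stay at or below 0.07.
The dominant spike at lag 6 indicates a seasonal period of 6.

6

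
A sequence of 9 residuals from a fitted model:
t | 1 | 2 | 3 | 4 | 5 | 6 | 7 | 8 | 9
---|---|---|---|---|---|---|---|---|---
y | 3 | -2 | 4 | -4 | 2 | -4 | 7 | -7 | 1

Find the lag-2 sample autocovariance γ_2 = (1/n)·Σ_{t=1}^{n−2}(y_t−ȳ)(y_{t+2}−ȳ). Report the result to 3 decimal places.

10.333

Mean ȳ = (3 − 2 + 4 − 4 + 2 − 4 + 7 − 7 + 1)/9 = 0.0000
Σ_{t=1}^{7}(y_t−ȳ)(y_{t+2}−ȳ) = 93.0000
γ_2 = 93.0000 / 9 = 10.333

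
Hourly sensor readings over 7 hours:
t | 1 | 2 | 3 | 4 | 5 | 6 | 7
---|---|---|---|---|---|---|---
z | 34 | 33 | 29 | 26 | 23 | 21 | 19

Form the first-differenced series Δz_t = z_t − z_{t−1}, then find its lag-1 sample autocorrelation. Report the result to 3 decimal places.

-0.227

First differences Δz: -1, -4, -3, -3, -2, -2
Mean of differences = -2.5000
Numerator Σ(Δz_t−Δz̄)(Δz_{t+1}−Δz̄) = -1.2500
Denominator Σ(Δz_t−Δz̄)² = 5.5000
r_1(Δz) = -1.2500 / 5.5000 = -0.227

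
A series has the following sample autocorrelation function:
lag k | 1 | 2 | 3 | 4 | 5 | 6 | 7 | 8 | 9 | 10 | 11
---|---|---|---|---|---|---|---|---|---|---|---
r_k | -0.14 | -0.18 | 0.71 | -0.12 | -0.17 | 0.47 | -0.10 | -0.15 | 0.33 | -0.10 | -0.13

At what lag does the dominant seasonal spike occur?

The largest autocorrelation is r_3 = 0.71, with weaker echoes at lags 6 (0.47) and 9 (0.33); the remaining lags stay at or below -0.10.
The dominant spike at lag 3 indicates a seasonal period of 3.

3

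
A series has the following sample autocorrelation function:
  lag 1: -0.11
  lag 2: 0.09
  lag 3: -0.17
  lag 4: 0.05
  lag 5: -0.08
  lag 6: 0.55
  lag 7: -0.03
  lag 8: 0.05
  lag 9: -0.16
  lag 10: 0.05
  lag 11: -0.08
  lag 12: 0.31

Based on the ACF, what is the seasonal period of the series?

6

The largest autocorrelation is r_6 = 0.55, with a weaker echo at lag 12 (0.31); the remaining lags stay at or below 0.09.
The dominant spike at lag 6 indicates a seasonal period of 6.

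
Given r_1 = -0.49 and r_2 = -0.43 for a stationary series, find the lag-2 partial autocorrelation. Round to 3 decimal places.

-0.882

φ_{22} = (r_2 − r_1²) / (1 − r_1²)
r_1² = (-0.49)² = 0.2401
Numerator = -0.43 − 0.2401 = -0.6701; denominator = 1 − 0.2401 = 0.7599
φ_{22} = -0.6701 / 0.7599 = -0.882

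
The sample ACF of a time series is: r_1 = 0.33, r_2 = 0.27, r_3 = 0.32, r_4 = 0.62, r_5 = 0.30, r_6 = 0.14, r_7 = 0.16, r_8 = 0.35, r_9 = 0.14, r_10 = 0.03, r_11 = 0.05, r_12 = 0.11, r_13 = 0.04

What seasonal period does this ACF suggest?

4

The largest autocorrelation is r_4 = 0.62, with a weaker echo at lag 8 (0.35); the remaining lags stay at or below 0.33. The elevated value at lag 1 (0.33), dropping to 0.27 at lag 2, reflects decaying short-term dependence rather than seasonality.
The dominant spike at lag 4 indicates a seasonal period of 4.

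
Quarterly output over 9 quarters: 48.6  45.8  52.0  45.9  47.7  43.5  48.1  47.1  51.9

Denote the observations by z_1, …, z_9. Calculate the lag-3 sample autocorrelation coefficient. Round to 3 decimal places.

Mean z̄ = (48.6 + 45.8 + 52.0 + 45.9 + 47.7 + 43.5 + 48.1 + 47.1 + 51.9)/9 = 47.8444
Numerator Σ_{t=1}^{6}(z_t−z̄)(z_{t+3}−z̄) = -37.2359
Denominator Σ(z_t−z̄)² = 61.7622
r_3 = -37.2359 / 61.7622 = -0.603

-0.603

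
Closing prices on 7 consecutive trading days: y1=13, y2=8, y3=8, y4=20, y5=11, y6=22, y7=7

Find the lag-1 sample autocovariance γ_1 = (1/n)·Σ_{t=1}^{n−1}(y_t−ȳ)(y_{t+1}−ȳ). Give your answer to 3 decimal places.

Mean ȳ = (13 + 8 + 8 + 20 + 11 + 22 + 7)/7 = 12.7143
Σ_{t=1}^{6}(y_t−ȳ)(y_{t+1}−ȳ) = -94.9388
γ_1 = -94.9388 / 7 = -13.563

-13.563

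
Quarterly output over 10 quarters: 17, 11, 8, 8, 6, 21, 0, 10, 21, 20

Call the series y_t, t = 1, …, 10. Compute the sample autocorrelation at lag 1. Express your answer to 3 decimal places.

Mean ȳ = (17 + 11 + 8 + 8 + 6 + 21 + 0 + 10 + 21 + 20)/10 = 12.2000
Numerator Σ_{t=1}^{9}(y_t−ȳ)(y_{t+1}−ȳ) = -42.8400
Denominator Σ(y_t−ȳ)² = 467.6000
r_1 = -42.8400 / 467.6000 = -0.092

-0.092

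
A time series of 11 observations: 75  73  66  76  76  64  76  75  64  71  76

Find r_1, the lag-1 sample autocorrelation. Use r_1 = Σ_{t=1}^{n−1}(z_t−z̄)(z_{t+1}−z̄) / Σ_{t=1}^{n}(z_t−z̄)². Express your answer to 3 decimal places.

Mean z̄ = (75 + 73 + 66 + 76 + 76 + 64 + 76 + 75 + 64 + 71 + 76)/11 = 72.0000
Numerator Σ_{t=1}^{10}(z_t−z̄)(z_{t+1}−z̄) = -83.0000
Denominator Σ(z_t−z̄)² = 248.0000
r_1 = -83.0000 / 248.0000 = -0.335

-0.335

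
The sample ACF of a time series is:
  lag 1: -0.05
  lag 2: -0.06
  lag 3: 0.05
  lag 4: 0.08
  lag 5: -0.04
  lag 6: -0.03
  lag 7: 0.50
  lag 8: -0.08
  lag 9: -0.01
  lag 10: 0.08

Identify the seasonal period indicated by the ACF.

7

The largest autocorrelation is r_7 = 0.50; the remaining lags stay at or below 0.08.
The dominant spike at lag 7 indicates a seasonal period of 7.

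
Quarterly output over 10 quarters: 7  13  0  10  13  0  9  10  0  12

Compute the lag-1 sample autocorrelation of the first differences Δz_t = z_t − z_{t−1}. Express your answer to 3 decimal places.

First differences Δz: 6, -13, 10, 3, -13, 9, 1, -10, 12
Mean of differences = 0.5556
Numerator Σ(Δz_t−Δz̄)(Δz_{t+1}−Δz̄) = -448.0864
Denominator Σ(Δz_t−Δz̄)² = 806.2222
r_1(Δz) = -448.0864 / 806.2222 = -0.556

-0.556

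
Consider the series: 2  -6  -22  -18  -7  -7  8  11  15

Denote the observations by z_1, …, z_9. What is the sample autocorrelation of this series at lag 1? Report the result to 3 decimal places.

Mean z̄ = (2 − 6 − 22 − 18 − 7 − 7 + 8 + 11 + 15)/9 = -2.6667
Numerator Σ_{t=1}^{8}(z_t−z̄)(z_{t+1}−z̄) = 771.5556
Denominator Σ(z_t−z̄)² = 1292.0000
r_1 = 771.5556 / 1292.0000 = 0.597

0.597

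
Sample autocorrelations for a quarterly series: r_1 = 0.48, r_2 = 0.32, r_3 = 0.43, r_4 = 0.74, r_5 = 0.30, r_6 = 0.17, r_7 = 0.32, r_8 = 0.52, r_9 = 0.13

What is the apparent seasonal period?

4

The largest autocorrelation is r_4 = 0.74, with a weaker echo at lag 8 (0.52); the remaining lags stay at or below 0.48. The elevated value at lag 1 (0.48), dropping to 0.32 at lag 2, reflects decaying short-term dependence rather than seasonality.
The dominant spike at lag 4 indicates a seasonal period of 4.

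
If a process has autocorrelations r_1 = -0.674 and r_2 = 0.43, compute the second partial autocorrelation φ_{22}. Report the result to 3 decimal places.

φ_{22} = (r_2 − r_1²) / (1 − r_1²)
r_1² = (-0.674)² = 0.454276
Numerator = 0.43 − 0.4543 = -0.0243; denominator = 1 − 0.4543 = 0.5457
φ_{22} = -0.0243 / 0.5457 = -0.044

-0.044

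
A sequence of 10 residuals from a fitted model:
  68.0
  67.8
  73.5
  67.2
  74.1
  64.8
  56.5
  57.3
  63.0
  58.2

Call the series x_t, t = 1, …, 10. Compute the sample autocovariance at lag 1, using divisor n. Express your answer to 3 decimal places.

16.508

Mean x̄ = (68.0 + 67.8 + 73.5 + 67.2 + 74.1 + 64.8 + 56.5 + 57.3 + 63.0 + 58.2)/10 = 65.0400
Σ_{t=1}^{9}(x_t−x̄)(x_{t+1}−x̄) = 165.0804
γ_1 = 165.0804 / 10 = 16.508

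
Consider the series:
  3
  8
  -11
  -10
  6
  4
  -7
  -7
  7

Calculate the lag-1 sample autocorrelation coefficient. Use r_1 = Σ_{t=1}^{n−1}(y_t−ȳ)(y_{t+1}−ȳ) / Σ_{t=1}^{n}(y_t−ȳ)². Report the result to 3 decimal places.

Mean ȳ = (3 + 8 − 11 − 10 + 6 + 4 − 7 − 7 + 7)/9 = -0.7778
Numerator Σ_{t=1}^{8}(y_t−ȳ)(y_{t+1}−ȳ) = -31.8272
Denominator Σ(y_t−ȳ)² = 487.5556
r_1 = -31.8272 / 487.5556 = -0.065

-0.065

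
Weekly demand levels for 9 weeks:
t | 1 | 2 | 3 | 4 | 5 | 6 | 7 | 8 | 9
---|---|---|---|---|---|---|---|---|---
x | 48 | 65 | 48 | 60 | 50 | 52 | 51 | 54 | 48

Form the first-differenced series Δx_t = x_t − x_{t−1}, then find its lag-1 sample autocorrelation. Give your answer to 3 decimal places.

First differences Δx: 17, -17, 12, -10, 2, -1, 3, -6
Mean of differences = 0.0000
Numerator Σ(Δx_t−Δx̄)(Δx_{t+1}−Δx̄) = -656.0000
Denominator Σ(Δx_t−Δx̄)² = 872.0000
r_1(Δx) = -656.0000 / 872.0000 = -0.752

-0.752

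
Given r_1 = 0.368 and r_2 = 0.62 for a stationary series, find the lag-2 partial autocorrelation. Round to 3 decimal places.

φ_{22} = (r_2 − r_1²) / (1 − r_1²)
r_1² = (0.368)² = 0.135424
Numerator = 0.62 − 0.1354 = 0.4846; denominator = 1 − 0.1354 = 0.8646
φ_{22} = 0.4846 / 0.8646 = 0.560

0.560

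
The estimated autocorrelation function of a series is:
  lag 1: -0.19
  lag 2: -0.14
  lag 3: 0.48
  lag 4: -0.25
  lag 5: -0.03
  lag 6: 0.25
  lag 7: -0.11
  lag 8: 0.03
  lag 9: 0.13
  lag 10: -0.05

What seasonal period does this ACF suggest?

3

The largest autocorrelation is r_3 = 0.48, with a weaker echo at lag 6 (0.25); the remaining lags stay at or below 0.13.
The dominant spike at lag 3 indicates a seasonal period of 3.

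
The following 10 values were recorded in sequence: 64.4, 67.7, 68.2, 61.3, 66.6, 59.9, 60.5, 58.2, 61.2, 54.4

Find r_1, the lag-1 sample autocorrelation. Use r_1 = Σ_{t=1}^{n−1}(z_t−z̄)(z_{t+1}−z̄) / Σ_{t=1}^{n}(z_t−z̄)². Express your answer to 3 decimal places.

Mean z̄ = (64.4 + 67.7 + 68.2 + 61.3 + 66.6 + 59.9 + 60.5 + 58.2 + 61.2 + 54.4)/10 = 62.2400
Numerator Σ_{t=1}^{9}(z_t−z̄)(z_{t+1}−z̄) = 47.8884
Denominator Σ(z_t−z̄)² = 177.2640
r_1 = 47.8884 / 177.2640 = 0.270

0.270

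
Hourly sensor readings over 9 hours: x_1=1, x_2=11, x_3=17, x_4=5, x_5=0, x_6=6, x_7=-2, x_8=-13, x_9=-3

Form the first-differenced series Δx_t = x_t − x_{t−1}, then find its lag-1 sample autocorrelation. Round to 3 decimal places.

First differences Δx: 10, 6, -12, -5, 6, -8, -11, 10
Mean of differences = -0.5000
Numerator Σ(Δx_t−Δx̄)(Δx_{t+1}−Δx̄) = -64.2500
Denominator Σ(Δx_t−Δx̄)² = 624.0000
r_1(Δx) = -64.2500 / 624.0000 = -0.103

-0.103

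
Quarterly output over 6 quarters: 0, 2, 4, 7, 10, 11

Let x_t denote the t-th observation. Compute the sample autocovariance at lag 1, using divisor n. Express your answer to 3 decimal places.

8.926

Mean x̄ = (0 + 2 + 4 + 7 + 10 + 11)/6 = 5.6667
Deviations: -5.6667, -3.6667, -1.6667, 1.3333, 4.3333, 5.3333
Σ_{t=1}^{5}(x_t−x̄)(x_{t+1}−x̄) = 53.5556
γ_1 = 53.5556 / 6 = 8.926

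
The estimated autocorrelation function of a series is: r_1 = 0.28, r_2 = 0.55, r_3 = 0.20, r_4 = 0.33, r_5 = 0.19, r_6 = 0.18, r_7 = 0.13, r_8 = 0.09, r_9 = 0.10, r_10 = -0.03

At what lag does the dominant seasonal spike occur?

The largest autocorrelation is r_2 = 0.55, with a weaker echo at lag 4 (0.33); the remaining lags stay at or below 0.28.
The dominant spike at lag 2 indicates a seasonal period of 2.

2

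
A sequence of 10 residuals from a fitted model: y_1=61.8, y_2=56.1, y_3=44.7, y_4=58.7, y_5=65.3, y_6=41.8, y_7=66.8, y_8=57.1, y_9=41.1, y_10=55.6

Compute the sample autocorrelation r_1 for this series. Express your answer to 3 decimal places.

-0.394

Mean ȳ = (61.8 + 56.1 + 44.7 + 58.7 + 65.3 + 41.8 + 66.8 + 57.1 + 41.1 + 55.6)/10 = 54.9000
Numerator Σ_{t=1}^{9}(y_t−ȳ)(y_{t+1}−ȳ) = -309.1700
Denominator Σ(y_t−ȳ)² = 784.6800
r_1 = -309.1700 / 784.6800 = -0.394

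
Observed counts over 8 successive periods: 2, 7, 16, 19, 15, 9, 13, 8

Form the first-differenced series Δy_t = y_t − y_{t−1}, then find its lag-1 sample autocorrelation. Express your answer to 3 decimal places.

First differences Δy: 5, 9, 3, -4, -6, 4, -5
Mean of differences = 0.8571
Numerator Σ(Δy_t−Δȳ)(Δy_{t+1}−Δȳ) = 34.1224
Denominator Σ(Δy_t−Δȳ)² = 202.8571
r_1(Δy) = 34.1224 / 202.8571 = 0.168

0.168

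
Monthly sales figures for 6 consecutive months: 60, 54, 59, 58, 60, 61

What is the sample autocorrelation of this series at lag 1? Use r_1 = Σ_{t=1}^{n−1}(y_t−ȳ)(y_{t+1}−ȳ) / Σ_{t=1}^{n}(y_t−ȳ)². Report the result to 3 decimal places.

-0.184

Mean ȳ = (60 + 54 + 59 + 58 + 60 + 61)/6 = 58.6667
Numerator Σ_{t=1}^{5}(y_t−ȳ)(y_{t+1}−ȳ) = -5.7778
Denominator Σ(y_t−ȳ)² = 31.3333
r_1 = -5.7778 / 31.3333 = -0.184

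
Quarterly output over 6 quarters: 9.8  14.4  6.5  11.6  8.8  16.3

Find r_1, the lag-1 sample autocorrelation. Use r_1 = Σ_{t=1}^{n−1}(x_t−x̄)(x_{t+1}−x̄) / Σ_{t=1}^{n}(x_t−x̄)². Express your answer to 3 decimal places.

Mean x̄ = (9.8 + 14.4 + 6.5 + 11.6 + 8.8 + 16.3)/6 = 11.2333
Deviations from mean: -1.4333, 3.1667, -4.7333, 0.3667, -2.4333, 5.0667
Numerator Σ_{t=1}^{5}(x_t−x̄)(x_{t+1}−x̄) = -34.4844
Denominator Σ(x_t−x̄)² = 66.2133
r_1 = -34.4844 / 66.2133 = -0.521

-0.521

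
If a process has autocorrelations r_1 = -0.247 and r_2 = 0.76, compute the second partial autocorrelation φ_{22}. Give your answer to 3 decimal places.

φ_{22} = (r_2 − r_1²) / (1 − r_1²)
r_1² = (-0.247)² = 0.061009
Numerator = 0.76 − 0.0610 = 0.6990; denominator = 1 − 0.0610 = 0.9390
φ_{22} = 0.6990 / 0.9390 = 0.744

0.744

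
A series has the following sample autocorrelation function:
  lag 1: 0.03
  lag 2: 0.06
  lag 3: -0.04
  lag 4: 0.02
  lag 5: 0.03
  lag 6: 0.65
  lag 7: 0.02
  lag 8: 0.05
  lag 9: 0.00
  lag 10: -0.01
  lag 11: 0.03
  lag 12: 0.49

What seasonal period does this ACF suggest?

6

The largest autocorrelation is r_6 = 0.65, with a weaker echo at lag 12 (0.49); the remaining lags stay at or below 0.06.
The dominant spike at lag 6 indicates a seasonal period of 6.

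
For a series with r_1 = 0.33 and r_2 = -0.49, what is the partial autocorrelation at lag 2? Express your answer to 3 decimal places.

φ_{22} = (r_2 − r_1²) / (1 − r_1²)
r_1² = (0.33)² = 0.1089
Numerator = -0.49 − 0.1089 = -0.5989; denominator = 1 − 0.1089 = 0.8911
φ_{22} = -0.5989 / 0.8911 = -0.672

-0.672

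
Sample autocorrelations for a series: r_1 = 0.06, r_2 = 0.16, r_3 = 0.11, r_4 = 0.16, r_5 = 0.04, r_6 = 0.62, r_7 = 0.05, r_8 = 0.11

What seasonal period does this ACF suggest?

The largest autocorrelation is r_6 = 0.62; the remaining lags stay at or below 0.16.
The dominant spike at lag 6 indicates a seasonal period of 6.

6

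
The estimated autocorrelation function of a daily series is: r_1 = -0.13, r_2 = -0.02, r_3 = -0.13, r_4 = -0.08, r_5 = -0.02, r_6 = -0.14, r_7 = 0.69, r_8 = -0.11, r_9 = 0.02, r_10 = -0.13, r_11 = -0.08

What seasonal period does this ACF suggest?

7

The largest autocorrelation is r_7 = 0.69; the remaining lags stay at or below 0.02.
The dominant spike at lag 7 indicates a seasonal period of 7.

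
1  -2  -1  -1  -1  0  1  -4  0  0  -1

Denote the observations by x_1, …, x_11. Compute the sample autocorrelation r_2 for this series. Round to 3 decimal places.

Mean x̄ = (1 − 2 − 1 − 1 − 1 + 0 + 1 − 4 + 0 + 0 − 1)/11 = -0.7273
Numerator Σ_{t=1}^{9}(x_t−x̄)(x_{t+2}−x̄) = -4.4215
Denominator Σ(x_t−x̄)² = 20.1818
r_2 = -4.4215 / 20.1818 = -0.219

-0.219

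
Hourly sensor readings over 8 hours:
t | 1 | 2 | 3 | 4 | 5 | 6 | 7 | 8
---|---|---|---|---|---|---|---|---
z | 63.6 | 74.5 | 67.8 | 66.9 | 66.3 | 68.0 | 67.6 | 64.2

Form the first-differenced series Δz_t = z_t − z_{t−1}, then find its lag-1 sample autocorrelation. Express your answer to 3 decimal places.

-0.369

First differences Δz: 10.9, -6.7, -0.9, -0.6, 1.7, -0.4, -3.4
Mean of differences = 0.0857
Numerator Σ(Δz_t−Δz̄)(Δz_{t+1}−Δz̄) = -66.2159
Denominator Σ(Δz_t−Δz̄)² = 179.4286
r_1(Δz) = -66.2159 / 179.4286 = -0.369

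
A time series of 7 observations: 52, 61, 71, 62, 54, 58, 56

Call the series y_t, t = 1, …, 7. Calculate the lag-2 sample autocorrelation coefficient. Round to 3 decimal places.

-0.529

Mean ȳ = (52 + 61 + 71 + 62 + 54 + 58 + 56)/7 = 59.1429
Deviations from mean: -7.1429, 1.8571, 11.8571, 2.8571, -5.1429, -1.1429, -3.1429
Numerator Σ_{t=1}^{5}(y_t−ȳ)(y_{t+2}−ȳ) = -127.4694
Denominator Σ(y_t−ȳ)² = 240.8571
r_2 = -127.4694 / 240.8571 = -0.529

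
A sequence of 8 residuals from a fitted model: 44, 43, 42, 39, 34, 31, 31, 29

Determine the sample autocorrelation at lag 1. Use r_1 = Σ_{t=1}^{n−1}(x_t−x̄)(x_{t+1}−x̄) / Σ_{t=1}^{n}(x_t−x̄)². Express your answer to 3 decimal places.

Mean x̄ = (44 + 43 + 42 + 39 + 34 + 31 + 31 + 29)/8 = 36.6250
Deviations from mean: 7.3750, 6.3750, 5.3750, 2.3750, -2.6250, -5.6250, -5.6250, -7.6250
Numerator Σ_{t=1}^{7}(x_t−x̄)(x_{t+1}−x̄) = 177.1094
Denominator Σ(x_t−x̄)² = 257.8750
r_1 = 177.1094 / 257.8750 = 0.687

0.687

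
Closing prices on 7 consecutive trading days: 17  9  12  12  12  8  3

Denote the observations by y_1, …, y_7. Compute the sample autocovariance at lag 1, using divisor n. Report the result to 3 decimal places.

1.076

Mean ȳ = (17 + 9 + 12 + 12 + 12 + 8 + 3)/7 = 10.4286
Deviations: 6.5714, -1.4286, 1.5714, 1.5714, 1.5714, -2.4286, -7.4286
Σ_{t=1}^{6}(y_t−ȳ)(y_{t+1}−ȳ) = 7.5306
γ_1 = 7.5306 / 7 = 1.076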